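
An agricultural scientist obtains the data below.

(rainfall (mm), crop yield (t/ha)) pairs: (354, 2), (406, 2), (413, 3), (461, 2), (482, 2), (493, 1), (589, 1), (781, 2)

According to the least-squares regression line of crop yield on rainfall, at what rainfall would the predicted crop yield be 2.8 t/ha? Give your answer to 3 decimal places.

-184.103

n = 8, Σx = 3979, Σy = 15, Σxy = 7289, Σx² = 2105497
Sxx = Σx² − (Σx)²/n = 2105497 − 1979055.125 = 126441.875
Sxy = Σxy − (Σx)(Σy)/n = 7289 − 7460.625 = -171.625
b = Sxy/Sxx = -171.625/126441.875 = -0.001357
a = ȳ − b·x̄ = 1.875 − (-0.001357)·497.375 = 2.550108
Set a + b·x = 2.8: x = (2.8 − 2.550108) / (-0.001357) = -184.103423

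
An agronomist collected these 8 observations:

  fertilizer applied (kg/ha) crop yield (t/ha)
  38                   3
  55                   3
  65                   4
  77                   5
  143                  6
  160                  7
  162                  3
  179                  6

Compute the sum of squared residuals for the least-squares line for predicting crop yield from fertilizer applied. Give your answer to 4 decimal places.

n = 8, Σx = 879, Σy = 37, Σxy = 4462, Σx² = 118957, Σy² = 189
Sxx = Σx² − (Σx)²/n = 118957 − 96580.125 = 22376.875
Sxy = Σxy − (Σx)(Σy)/n = 4462 − 4065.375 = 396.625
Syy = Σy² − (Σy)²/n = 189 − 171.125 = 17.875
b = Sxy/Sxx = 396.625/22376.875 = 0.017725
SSE = Syy − b·Sxy = 17.875 − 0.017725·396.625 = 10.844912

10.8449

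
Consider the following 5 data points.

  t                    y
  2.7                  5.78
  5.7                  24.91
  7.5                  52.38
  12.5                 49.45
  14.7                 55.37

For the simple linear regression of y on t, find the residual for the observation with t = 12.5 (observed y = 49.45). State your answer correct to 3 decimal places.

-2.667

n = 5, Σx = 43.1, Σy = 187.89, Σxy = 1982.507, Σx² = 468.37
Sxx = Σx² − (Σx)²/n = 468.37 − 371.522 = 96.848
Sxy = Σxy − (Σx)(Σy)/n = 1982.507 − 1619.6118 = 362.8952
b = Sxy/Sxx = 362.8952/96.848 = 3.747059
a = ȳ − b·x̄ = 37.578 − 3.747059·8.62 = 5.278349
ŷ(12.5) = 5.278349 + 3.747059·12.5 = 52.116590
residual = y − ŷ = 49.45 − 52.116590 = -2.666590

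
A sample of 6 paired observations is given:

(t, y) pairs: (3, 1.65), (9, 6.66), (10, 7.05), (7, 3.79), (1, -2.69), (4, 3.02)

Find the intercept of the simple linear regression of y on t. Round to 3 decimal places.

n = 6, Σx = 34, Σy = 19.48, Σxy = 171.31, Σx² = 256
Sxx = Σx² − (Σx)²/n = 256 − 192.666667 = 63.333333
Sxy = Σxy − (Σx)(Σy)/n = 171.31 − 110.386667 = 60.923333
b = Sxy/Sxx = 60.923333/63.333333 = 0.961947
a = ȳ − b·x̄ = 3.246667 − 0.961947·5.666667 = -2.204368

-2.204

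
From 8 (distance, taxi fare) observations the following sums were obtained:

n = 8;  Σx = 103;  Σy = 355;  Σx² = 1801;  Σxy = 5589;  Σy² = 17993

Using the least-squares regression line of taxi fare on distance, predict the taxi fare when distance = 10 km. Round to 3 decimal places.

Sxx = Σx² − (Σx)²/n = 1801 − 1326.125 = 474.875
Sxy = Σxy − (Σx)(Σy)/n = 5589 − 4570.625 = 1018.375
b = Sxy/Sxx = 1018.375/474.875 = 2.144512
a = ȳ − b·x̄ = 44.375 − 2.144512·12.875 = 16.764412
ŷ(10) = a + b·10 = 16.764412 + 2.144512·10 = 38.209529

38.210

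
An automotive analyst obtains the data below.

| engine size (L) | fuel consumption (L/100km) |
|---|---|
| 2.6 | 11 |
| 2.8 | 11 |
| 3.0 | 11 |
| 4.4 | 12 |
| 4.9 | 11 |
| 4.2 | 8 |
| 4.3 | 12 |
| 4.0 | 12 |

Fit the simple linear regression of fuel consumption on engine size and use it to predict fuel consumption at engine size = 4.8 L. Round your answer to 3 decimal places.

n = 8, Σx = 30.2, Σy = 88, Σxy = 332.3, Σx² = 119.1
Sxx = Σx² − (Σx)²/n = 119.1 − 114.005 = 5.095
Sxy = Σxy − (Σx)(Σy)/n = 332.3 − 332.2 = 0.1
b = Sxy/Sxx = 0.1/5.095 = 0.019627
a = ȳ − b·x̄ = 11 − 0.019627·3.775 = 10.925908
ŷ(4.8) = a + b·4.8 = 10.925908 + 0.019627·4.8 = 11.020118

11.020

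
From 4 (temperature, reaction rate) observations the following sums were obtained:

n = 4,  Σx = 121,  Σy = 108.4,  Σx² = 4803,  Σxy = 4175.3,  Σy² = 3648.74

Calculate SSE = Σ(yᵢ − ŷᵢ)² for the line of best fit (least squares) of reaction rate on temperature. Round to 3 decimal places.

8.256

Sxx = Σx² − (Σx)²/n = 4803 − 3660.25 = 1142.75
Sxy = Σxy − (Σx)(Σy)/n = 4175.3 − 3279.1 = 896.2
Syy = Σy² − (Σy)²/n = 3648.74 − 2937.64 = 711.1
b = Sxy/Sxx = 896.2/1142.75 = 0.784249
SSE = Syy − b·Sxy = 711.1 − 0.784249·896.2 = 8.256473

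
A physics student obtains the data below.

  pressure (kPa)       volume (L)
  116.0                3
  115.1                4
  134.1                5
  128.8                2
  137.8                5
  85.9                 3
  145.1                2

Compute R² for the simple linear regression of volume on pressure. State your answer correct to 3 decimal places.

n = 7, Σx = 862.8, Σy = 24, Σxy = 2973.4, Σx² = 108697.92, Σy² = 92
Sxx = Σx² − (Σx)²/n = 108697.92 − 106346.262857 = 2351.657143
Sxy = Σxy − (Σx)(Σy)/n = 2973.4 − 2958.171429 = 15.228571
Syy = Σy² − (Σy)²/n = 92 − 82.285714 = 9.714286
R² = Sxy²/(Sxx·Syy) = (15.228571)²/(2351.657143·9.714286) = 0.010152

0.010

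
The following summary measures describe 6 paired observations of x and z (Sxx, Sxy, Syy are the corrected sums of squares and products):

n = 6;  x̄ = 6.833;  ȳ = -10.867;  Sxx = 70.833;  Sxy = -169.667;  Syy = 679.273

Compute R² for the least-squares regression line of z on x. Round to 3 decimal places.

R² = Sxy²/(Sxx·Syy) = (-169.667)²/(70.833·679.273) = 0.598294

0.598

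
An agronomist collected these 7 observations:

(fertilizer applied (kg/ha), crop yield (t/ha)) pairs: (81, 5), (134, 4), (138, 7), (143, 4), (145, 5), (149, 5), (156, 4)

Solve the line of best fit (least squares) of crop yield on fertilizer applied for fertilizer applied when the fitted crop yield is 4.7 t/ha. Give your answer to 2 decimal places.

n = 7, Σx = 946, Σy = 34, Σxy = 4573, Σx² = 131572
Sxx = Σx² − (Σx)²/n = 131572 − 127845.142857 = 3726.857143
Sxy = Σxy − (Σx)(Σy)/n = 4573 − 4594.857143 = -21.857143
b = Sxy/Sxx = -21.857143/3726.857143 = -0.005865
a = ȳ − b·x̄ = 4.857143 − (-0.005865)·135.142857 = 5.649724
Set a + b·x = 4.7: x = (4.7 − 5.649724) / (-0.005865) = 161.937255

161.94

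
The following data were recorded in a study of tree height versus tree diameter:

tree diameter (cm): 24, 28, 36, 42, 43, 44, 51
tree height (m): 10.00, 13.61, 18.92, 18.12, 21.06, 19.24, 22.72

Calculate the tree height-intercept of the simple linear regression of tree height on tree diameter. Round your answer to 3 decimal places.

n = 7, Σx = 268, Σy = 123.67, Σxy = 4974.1, Σx² = 10806
Sxx = Σx² − (Σx)²/n = 10806 − 10260.571429 = 545.428571
Sxy = Σxy − (Σx)(Σy)/n = 4974.1 − 4734.794286 = 239.305714
b = Sxy/Sxx = 239.305714/545.428571 = 0.438748
a = ȳ − b·x̄ = 17.667143 − 0.438748·38.285714 = 0.869361

0.869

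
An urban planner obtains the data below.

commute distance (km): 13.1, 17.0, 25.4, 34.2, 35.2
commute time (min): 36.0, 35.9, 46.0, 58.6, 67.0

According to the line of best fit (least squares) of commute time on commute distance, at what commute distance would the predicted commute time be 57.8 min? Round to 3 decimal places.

31.750

n = 5, Σx = 124.9, Σy = 243.5, Σxy = 6612.82, Σx² = 3514.45
Sxx = Σx² − (Σx)²/n = 3514.45 − 3120.002 = 394.448
Sxy = Σxy − (Σx)(Σy)/n = 6612.82 − 6082.63 = 530.19
b = Sxy/Sxx = 530.19/394.448 = 1.344132
a = ȳ − b·x̄ = 48.7 − 1.344132·24.98 = 15.123594
Set a + b·x = 57.8: x = (57.8 − 15.123594) / 1.344132 = 31.750171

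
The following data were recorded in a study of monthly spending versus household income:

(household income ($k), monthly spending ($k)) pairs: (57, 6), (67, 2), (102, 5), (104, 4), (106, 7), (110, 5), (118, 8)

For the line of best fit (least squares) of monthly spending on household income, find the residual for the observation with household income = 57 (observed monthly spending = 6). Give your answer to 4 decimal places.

n = 7, Σx = 664, Σy = 37, Σxy = 3638, Σx² = 66218
Sxx = Σx² − (Σx)²/n = 66218 − 62985.142857 = 3232.857143
Sxy = Σxy − (Σx)(Σy)/n = 3638 − 3509.714286 = 128.285714
b = Sxy/Sxx = 128.285714/3232.857143 = 0.039682
a = ȳ − b·x̄ = 5.285714 − 0.039682·94.857143 = 1.521608
ŷ(57) = 1.521608 + 0.039682·57 = 3.783473
residual = y − ŷ = 6 − 3.783473 = 2.216527

2.2165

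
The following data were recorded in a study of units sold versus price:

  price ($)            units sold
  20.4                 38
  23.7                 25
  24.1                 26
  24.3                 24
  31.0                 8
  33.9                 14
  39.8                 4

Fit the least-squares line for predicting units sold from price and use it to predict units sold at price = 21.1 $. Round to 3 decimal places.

31.067

n = 7, Σx = 197.2, Σy = 139, Σxy = 3459.3, Σx² = 5843.4
Sxx = Σx² − (Σx)²/n = 5843.4 − 5555.405714 = 287.994286
Sxy = Σxy − (Σx)(Σy)/n = 3459.3 − 3915.828571 = -456.528571
b = Sxy/Sxx = -456.528571/287.994286 = -1.585200
a = ȳ − b·x̄ = 19.857143 − (-1.585200)·28.171429 = 64.514494
ŷ(21.1) = a + b·21.1 = 64.514494 + (-1.585200)·21.1 = 31.066772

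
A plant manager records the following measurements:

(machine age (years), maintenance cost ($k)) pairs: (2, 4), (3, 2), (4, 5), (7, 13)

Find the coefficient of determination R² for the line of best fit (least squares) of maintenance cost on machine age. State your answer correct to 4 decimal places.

0.8582

n = 4, Σx = 16, Σy = 24, Σxy = 125, Σx² = 78, Σy² = 214
Sxx = Σx² − (Σx)²/n = 78 − 64 = 14
Sxy = Σxy − (Σx)(Σy)/n = 125 − 96 = 29
Syy = Σy² − (Σy)²/n = 214 − 144 = 70
R² = Sxy²/(Sxx·Syy) = (29)²/(14·70) = 0.858163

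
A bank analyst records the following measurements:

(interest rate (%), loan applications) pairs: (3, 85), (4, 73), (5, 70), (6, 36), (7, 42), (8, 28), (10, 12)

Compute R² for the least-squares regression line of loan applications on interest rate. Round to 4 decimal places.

0.9268

n = 7, Σx = 43, Σy = 346, Σxy = 1751, Σx² = 299, Σy² = 21442
Sxx = Σx² − (Σx)²/n = 299 − 264.142857 = 34.857143
Sxy = Σxy − (Σx)(Σy)/n = 1751 − 2125.428571 = -374.428571
Syy = Σy² − (Σy)²/n = 21442 − 17102.285714 = 4339.714286
R² = Sxy²/(Sxx·Syy) = (-374.428571)²/(34.857143·4339.714286) = 0.926798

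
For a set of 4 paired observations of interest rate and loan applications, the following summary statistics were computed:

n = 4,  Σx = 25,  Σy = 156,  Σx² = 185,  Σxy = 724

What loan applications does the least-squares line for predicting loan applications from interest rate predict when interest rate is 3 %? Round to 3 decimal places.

67.374

Sxx = Σx² − (Σx)²/n = 185 − 156.25 = 28.75
Sxy = Σxy − (Σx)(Σy)/n = 724 − 975 = -251
b = Sxy/Sxx = -251/28.75 = -8.730435
a = ȳ − b·x̄ = 39 − (-8.730435)·6.25 = 93.565217
ŷ(3) = a + b·3 = 93.565217 + (-8.730435)·3 = 67.373913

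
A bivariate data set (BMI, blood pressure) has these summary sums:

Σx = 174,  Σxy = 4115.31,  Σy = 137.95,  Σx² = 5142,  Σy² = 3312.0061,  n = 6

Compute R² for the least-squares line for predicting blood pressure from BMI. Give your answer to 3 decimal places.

Sxx = Σx² − (Σx)²/n = 5142 − 5046 = 96
Sxy = Σxy − (Σx)(Σy)/n = 4115.31 − 4000.55 = 114.76
Syy = Σy² − (Σy)²/n = 3312.0061 − 3171.700417 = 140.305683
R² = Sxy²/(Sxx·Syy) = (114.76)²/(96·140.305683) = 0.977765

0.978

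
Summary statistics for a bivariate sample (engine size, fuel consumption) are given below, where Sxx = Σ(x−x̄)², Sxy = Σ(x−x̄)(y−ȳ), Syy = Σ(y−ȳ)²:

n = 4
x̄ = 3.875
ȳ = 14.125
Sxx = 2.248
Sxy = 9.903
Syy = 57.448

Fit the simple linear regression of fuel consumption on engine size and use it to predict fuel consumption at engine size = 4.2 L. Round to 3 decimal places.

15.557

b = Sxy/Sxx = 9.903/2.248 = 4.405249
a = ȳ − b·x̄ = 14.125 − 4.405249·3.875 = -2.945340
ŷ(4.2) = a + b·4.2 = -2.945340 + 4.405249·4.2 = 15.556706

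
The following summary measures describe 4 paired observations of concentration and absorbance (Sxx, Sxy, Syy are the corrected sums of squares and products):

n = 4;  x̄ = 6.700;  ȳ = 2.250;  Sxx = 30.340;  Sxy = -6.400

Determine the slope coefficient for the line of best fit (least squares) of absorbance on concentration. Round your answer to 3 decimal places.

-0.211

b = Sxy/Sxx = -6.4/30.34 = -0.210943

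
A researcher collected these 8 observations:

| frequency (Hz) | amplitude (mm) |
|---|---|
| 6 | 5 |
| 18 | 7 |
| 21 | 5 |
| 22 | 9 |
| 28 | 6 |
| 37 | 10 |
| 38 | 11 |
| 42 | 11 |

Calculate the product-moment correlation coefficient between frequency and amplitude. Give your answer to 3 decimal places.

0.832

n = 8, Σx = 212, Σy = 64, Σxy = 1877, Σx² = 6646, Σy² = 558
Sxx = Σx² − (Σx)²/n = 6646 − 5618 = 1028
Sxy = Σxy − (Σx)(Σy)/n = 1877 − 1696 = 181
Syy = Σy² − (Σy)²/n = 558 − 512 = 46
r = Sxy/√(Sxx·Syy) = 181/√(47288) = 181/217.458042 = 0.832344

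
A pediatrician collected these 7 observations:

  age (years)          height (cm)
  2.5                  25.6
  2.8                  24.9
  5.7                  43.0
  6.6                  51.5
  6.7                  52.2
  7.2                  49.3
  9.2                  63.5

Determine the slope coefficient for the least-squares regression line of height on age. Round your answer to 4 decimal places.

n = 7, Σx = 40.7, Σy = 310, Σxy = 2007.62, Σx² = 271.51
Sxx = Σx² − (Σx)²/n = 271.51 − 236.641429 = 34.868571
Sxy = Σxy − (Σx)(Σy)/n = 2007.62 − 1802.428571 = 205.191429
b = Sxy/Sxx = 205.191429/34.868571 = 5.884710

5.8847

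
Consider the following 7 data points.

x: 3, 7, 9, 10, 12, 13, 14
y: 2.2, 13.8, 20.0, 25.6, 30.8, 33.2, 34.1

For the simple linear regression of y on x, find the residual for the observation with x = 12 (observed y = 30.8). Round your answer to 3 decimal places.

1.020

n = 7, Σx = 68, Σy = 159.7, Σxy = 1817.8, Σx² = 748
Sxx = Σx² − (Σx)²/n = 748 − 660.571429 = 87.428571
Sxy = Σxy − (Σx)(Σy)/n = 1817.8 − 1551.371429 = 266.428571
b = Sxy/Sxx = 266.428571/87.428571 = 3.047386
a = ȳ − b·x̄ = 22.814286 − 3.047386·9.714286 = -6.788889
ŷ(12) = -6.788889 + 3.047386·12 = 29.779739
residual = y − ŷ = 30.8 − 29.779739 = 1.020261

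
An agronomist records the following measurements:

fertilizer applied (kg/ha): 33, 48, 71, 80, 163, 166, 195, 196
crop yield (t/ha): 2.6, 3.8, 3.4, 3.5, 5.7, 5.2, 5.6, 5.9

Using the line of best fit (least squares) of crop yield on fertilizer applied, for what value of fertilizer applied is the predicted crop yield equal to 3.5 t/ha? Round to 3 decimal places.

65.894

n = 8, Σx = 952, Σy = 35.7, Σxy = 4830.3, Σx² = 145400
Sxx = Σx² − (Σx)²/n = 145400 − 113288 = 32112
Sxy = Σxy − (Σx)(Σy)/n = 4830.3 − 4248.3 = 582
b = Sxy/Sxx = 582/32112 = 0.018124
a = ȳ − b·x̄ = 4.4625 − 0.018124·119 = 2.305736
Set a + b·x = 3.5: x = (3.5 − 2.305736) / 0.018124 = 65.893814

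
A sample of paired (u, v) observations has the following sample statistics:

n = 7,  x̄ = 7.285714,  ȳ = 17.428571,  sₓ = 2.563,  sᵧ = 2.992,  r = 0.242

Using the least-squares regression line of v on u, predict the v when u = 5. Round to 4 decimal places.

16.7828

b = r · sᵧ/sₓ = 0.242 · 2.992/2.563 = 0.282506
a = ȳ − b·x̄ = 17.428571 − 0.282506·7.285714 = 15.370310
ŷ(5) = a + b·5 = 15.370310 + 0.282506·5 = 16.782842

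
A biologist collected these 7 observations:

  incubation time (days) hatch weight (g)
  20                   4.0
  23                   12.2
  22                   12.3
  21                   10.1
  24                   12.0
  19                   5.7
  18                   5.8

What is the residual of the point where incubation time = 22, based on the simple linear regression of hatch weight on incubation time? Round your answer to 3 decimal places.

2.004

n = 7, Σx = 147, Σy = 62.1, Σxy = 1344, Σx² = 3115
Sxx = Σx² − (Σx)²/n = 3115 − 3087 = 28
Sxy = Σxy − (Σx)(Σy)/n = 1344 − 1304.1 = 39.9
b = Sxy/Sxx = 39.9/28 = 1.425
a = ȳ − b·x̄ = 8.871429 − 1.425·21 = -21.053571
ŷ(22) = -21.053571 + 1.425·22 = 10.296429
residual = y − ŷ = 12.3 − 10.296429 = 2.003571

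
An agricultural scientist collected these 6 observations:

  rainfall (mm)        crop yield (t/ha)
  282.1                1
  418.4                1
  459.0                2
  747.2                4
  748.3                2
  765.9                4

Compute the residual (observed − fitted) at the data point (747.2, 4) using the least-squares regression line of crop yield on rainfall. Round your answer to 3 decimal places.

0.712

n = 6, Σx = 3420.9, Σy = 14, Σxy = 9167.5, Σx² = 2170183.51
Sxx = Σx² − (Σx)²/n = 2170183.51 − 1950426.135 = 219757.375
Sxy = Σxy − (Σx)(Σy)/n = 9167.5 − 7982.1 = 1185.4
b = Sxy/Sxx = 1185.4/219757.375 = 0.005394
a = ȳ − b·x̄ = 2.333333 − 0.005394·570.15 = -0.742130
ŷ(747.2) = -0.742130 + 0.005394·747.2 = 3.288364
residual = y − ŷ = 4 − 3.288364 = 0.711636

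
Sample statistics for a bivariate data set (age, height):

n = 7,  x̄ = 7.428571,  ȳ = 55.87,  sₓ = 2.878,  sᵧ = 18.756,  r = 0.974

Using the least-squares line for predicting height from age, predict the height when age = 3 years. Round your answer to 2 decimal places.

b = r · sᵧ/sₓ = 0.974 · 18.756/2.878 = 6.347583
a = ȳ − b·x̄ = 55.87 − 6.347583·7.428571 = 8.716529
ŷ(3) = a + b·3 = 8.716529 + 6.347583·3 = 27.759278

27.76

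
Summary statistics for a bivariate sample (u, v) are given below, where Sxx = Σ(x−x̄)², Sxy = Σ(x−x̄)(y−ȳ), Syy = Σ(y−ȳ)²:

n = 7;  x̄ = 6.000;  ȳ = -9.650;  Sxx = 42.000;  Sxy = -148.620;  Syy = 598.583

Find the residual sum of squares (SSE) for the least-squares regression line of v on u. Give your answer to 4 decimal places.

b = Sxy/Sxx = -148.62/42 = -3.538571
SSE = Syy − b·Sxy = 598.583 − (-3.538571)·(-148.62) = 72.680514

72.6805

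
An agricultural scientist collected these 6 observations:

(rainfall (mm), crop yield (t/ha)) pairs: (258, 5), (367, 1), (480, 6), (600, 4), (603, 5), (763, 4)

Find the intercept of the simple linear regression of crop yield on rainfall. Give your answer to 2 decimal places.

n = 6, Σx = 3071, Σy = 25, Σxy = 13004, Σx² = 1737431
Sxx = Σx² − (Σx)²/n = 1737431 − 1571840.166667 = 165590.833333
Sxy = Σxy − (Σx)(Σy)/n = 13004 − 12795.833333 = 208.166667
b = Sxy/Sxx = 208.166667/165590.833333 = 0.001257
a = ȳ − b·x̄ = 4.166667 − 0.001257·511.833333 = 3.523233

3.52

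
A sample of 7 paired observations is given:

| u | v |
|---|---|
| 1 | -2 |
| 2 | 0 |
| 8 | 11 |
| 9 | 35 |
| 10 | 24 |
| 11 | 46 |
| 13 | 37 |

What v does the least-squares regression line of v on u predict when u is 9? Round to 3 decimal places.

n = 7, Σx = 54, Σy = 151, Σxy = 1628, Σx² = 540
Sxx = Σx² − (Σx)²/n = 540 − 416.571429 = 123.428571
Sxy = Σxy − (Σx)(Σy)/n = 1628 − 1164.857143 = 463.142857
b = Sxy/Sxx = 463.142857/123.428571 = 3.752315
a = ȳ − b·x̄ = 21.571429 − 3.752315·7.714286 = -7.375
ŷ(9) = a + b·9 = -7.375 + 3.752315·9 = 26.395833

26.396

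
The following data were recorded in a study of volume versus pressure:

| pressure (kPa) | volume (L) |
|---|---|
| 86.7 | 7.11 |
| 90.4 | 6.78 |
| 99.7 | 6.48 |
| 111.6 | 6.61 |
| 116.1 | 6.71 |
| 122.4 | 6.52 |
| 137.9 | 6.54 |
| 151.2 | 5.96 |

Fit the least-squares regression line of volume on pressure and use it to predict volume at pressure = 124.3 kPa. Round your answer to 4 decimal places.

6.4722

n = 8, Σx = 916, Σy = 52.71, Σxy = 5993.178, Σx² = 108422.52
Sxx = Σx² − (Σx)²/n = 108422.52 − 104882 = 3540.52
Sxy = Σxy − (Σx)(Σy)/n = 5993.178 − 6035.295 = -42.117
b = Sxy/Sxx = -42.117/3540.52 = -0.011896
a = ȳ − b·x̄ = 6.58875 − (-0.011896)·114.5 = 7.950809
ŷ(124.3) = a + b·124.3 = 7.950809 + (-0.011896)·124.3 = 6.472172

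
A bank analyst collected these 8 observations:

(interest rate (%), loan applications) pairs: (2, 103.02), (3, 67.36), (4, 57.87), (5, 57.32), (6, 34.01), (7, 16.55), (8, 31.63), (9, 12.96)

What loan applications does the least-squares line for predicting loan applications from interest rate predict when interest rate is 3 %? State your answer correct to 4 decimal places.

76.0525

n = 8, Σx = 44, Σy = 380.72, Σxy = 1615.79, Σx² = 284
Sxx = Σx² − (Σx)²/n = 284 − 242 = 42
Sxy = Σxy − (Σx)(Σy)/n = 1615.79 − 2093.96 = -478.17
b = Sxy/Sxx = -478.17/42 = -11.385
a = ȳ − b·x̄ = 47.59 − (-11.385)·5.5 = 110.2075
ŷ(3) = a + b·3 = 110.2075 + (-11.385)·3 = 76.0525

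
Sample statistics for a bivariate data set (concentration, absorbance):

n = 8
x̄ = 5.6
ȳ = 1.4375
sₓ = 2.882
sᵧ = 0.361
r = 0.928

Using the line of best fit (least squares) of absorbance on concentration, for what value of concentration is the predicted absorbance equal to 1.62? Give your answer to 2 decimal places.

7.17

b = r · sᵧ/sₓ = 0.928 · 0.361/2.882 = 0.116241
a = ȳ − b·x̄ = 1.4375 − 0.116241·5.6 = 0.786548
Set a + b·x = 1.62: x = (1.62 − 0.786548) / 0.116241 = 7.170007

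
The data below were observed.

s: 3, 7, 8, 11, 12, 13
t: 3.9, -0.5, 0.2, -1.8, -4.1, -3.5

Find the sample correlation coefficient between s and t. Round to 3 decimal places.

n = 6, Σx = 54, Σy = -5.8, Σxy = -104.7, Σx² = 556, Σy² = 47.8
Sxx = Σx² − (Σx)²/n = 556 − 486 = 70
Sxy = Σxy − (Σx)(Σy)/n = -104.7 − (-52.2) = -52.5
Syy = Σy² − (Σy)²/n = 47.8 − 5.606667 = 42.193333
r = Sxy/√(Sxx·Syy) = -52.5/√(2953.533333) = -52.5/54.346420 = -0.966025

-0.966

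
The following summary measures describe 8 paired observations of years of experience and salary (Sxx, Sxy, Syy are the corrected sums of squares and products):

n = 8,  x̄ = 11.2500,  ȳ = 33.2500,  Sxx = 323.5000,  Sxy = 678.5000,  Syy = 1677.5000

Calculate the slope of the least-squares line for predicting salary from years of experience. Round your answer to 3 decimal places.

2.097

b = Sxy/Sxx = 678.5/323.5 = 2.097372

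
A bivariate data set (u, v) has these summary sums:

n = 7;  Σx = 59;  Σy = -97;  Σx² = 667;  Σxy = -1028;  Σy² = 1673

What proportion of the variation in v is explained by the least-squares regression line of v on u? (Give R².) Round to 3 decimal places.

Sxx = Σx² − (Σx)²/n = 667 − 497.285714 = 169.714286
Sxy = Σxy − (Σx)(Σy)/n = -1028 − (-817.571429) = -210.428571
Syy = Σy² − (Σy)²/n = 1673 − 1344.142857 = 328.857143
R² = Sxy²/(Sxx·Syy) = (-210.428571)²/(169.714286·328.857143) = 0.793385

0.793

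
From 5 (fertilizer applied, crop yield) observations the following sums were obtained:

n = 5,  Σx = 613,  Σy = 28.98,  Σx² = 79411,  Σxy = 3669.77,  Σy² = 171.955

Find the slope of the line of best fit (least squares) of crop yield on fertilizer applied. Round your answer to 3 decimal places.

Sxx = Σx² − (Σx)²/n = 79411 − 75153.8 = 4257.2
Sxy = Σxy − (Σx)(Σy)/n = 3669.77 − 3552.948 = 116.822
b = Sxy/Sxx = 116.822/4257.2 = 0.027441

0.027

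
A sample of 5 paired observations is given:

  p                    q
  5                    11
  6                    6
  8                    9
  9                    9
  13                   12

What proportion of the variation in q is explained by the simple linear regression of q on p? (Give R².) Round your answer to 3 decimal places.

n = 5, Σx = 41, Σy = 47, Σxy = 400, Σx² = 375, Σy² = 463
Sxx = Σx² − (Σx)²/n = 375 − 336.2 = 38.8
Sxy = Σxy − (Σx)(Σy)/n = 400 − 385.4 = 14.6
Syy = Σy² − (Σy)²/n = 463 − 441.8 = 21.2
R² = Sxy²/(Sxx·Syy) = (14.6)²/(38.8·21.2) = 0.259142

0.259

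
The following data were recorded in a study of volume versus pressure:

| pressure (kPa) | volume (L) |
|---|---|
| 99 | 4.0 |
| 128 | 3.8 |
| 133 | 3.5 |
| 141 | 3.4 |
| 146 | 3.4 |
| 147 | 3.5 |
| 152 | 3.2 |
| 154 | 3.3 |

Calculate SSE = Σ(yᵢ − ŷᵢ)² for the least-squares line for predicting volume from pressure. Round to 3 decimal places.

n = 8, Σx = 1100, Σy = 28.1, Σxy = 3832.8, Σx² = 153500, Σy² = 99.19
Sxx = Σx² − (Σx)²/n = 153500 − 151250 = 2250
Sxy = Σxy − (Σx)(Σy)/n = 3832.8 − 3863.75 = -30.95
Syy = Σy² − (Σy)²/n = 99.19 − 98.70125 = 0.48875
b = Sxy/Sxx = -30.95/2250 = -0.013756
SSE = Syy − b·Sxy = 0.48875 − (-0.013756)·(-30.95) = 0.063016

0.063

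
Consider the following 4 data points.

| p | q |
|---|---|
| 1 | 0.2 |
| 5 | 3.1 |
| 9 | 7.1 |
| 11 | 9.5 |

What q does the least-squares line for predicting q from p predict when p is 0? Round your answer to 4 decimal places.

-1.0568

n = 4, Σx = 26, Σy = 19.9, Σxy = 184.1, Σx² = 228
Sxx = Σx² − (Σx)²/n = 228 − 169 = 59
Sxy = Σxy − (Σx)(Σy)/n = 184.1 − 129.35 = 54.75
b = Sxy/Sxx = 54.75/59 = 0.927966
a = ȳ − b·x̄ = 4.975 − 0.927966·6.5 = -1.056780
ŷ(0) = a + b·0 = -1.056780 + 0.927966·0 = -1.056780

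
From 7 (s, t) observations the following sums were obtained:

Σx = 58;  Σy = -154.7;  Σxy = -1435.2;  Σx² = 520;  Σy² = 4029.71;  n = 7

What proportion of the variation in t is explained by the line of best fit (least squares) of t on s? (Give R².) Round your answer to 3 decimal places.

Sxx = Σx² − (Σx)²/n = 520 − 480.571429 = 39.428571
Sxy = Σxy − (Σx)(Σy)/n = -1435.2 − (-1281.8) = -153.4
Syy = Σy² − (Σy)²/n = 4029.71 − 3418.87 = 610.84
R² = Sxy²/(Sxx·Syy) = (-153.4)²/(39.428571·610.84) = 0.977040

0.977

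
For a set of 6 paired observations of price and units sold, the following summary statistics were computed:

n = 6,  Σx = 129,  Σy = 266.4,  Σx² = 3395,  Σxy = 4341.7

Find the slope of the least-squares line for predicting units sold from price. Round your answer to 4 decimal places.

Sxx = Σx² − (Σx)²/n = 3395 − 2773.5 = 621.5
Sxy = Σxy − (Σx)(Σy)/n = 4341.7 − 5727.6 = -1385.9
b = Sxy/Sxx = -1385.9/621.5 = -2.229928

-2.2299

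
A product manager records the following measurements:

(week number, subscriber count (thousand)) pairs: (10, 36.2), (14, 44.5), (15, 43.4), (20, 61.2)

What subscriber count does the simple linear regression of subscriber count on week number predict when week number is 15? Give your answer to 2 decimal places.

46.95

n = 4, Σx = 59, Σy = 185.3, Σxy = 2860, Σx² = 921
Sxx = Σx² − (Σx)²/n = 921 − 870.25 = 50.75
Sxy = Σxy − (Σx)(Σy)/n = 2860 − 2733.175 = 126.825
b = Sxy/Sxx = 126.825/50.75 = 2.499015
a = ȳ − b·x̄ = 46.325 − 2.499015·14.75 = 9.464532
ŷ(15) = a + b·15 = 9.464532 + 2.499015·15 = 46.949754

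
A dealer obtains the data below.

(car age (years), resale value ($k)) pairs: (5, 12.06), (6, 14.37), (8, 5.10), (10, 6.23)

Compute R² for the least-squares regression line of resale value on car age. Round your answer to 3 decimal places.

0.655

n = 4, Σx = 29, Σy = 37.76, Σxy = 249.62, Σx² = 225, Σy² = 416.7634
Sxx = Σx² − (Σx)²/n = 225 − 210.25 = 14.75
Sxy = Σxy − (Σx)(Σy)/n = 249.62 − 273.76 = -24.14
Syy = Σy² − (Σy)²/n = 416.7634 − 356.4544 = 60.309
R² = Sxy²/(Sxx·Syy) = (-24.14)²/(14.75·60.309) = 0.655089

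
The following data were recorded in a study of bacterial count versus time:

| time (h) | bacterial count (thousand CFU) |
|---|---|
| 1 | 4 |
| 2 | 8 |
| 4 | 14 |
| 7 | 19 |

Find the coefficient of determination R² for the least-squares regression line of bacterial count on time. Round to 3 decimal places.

0.966

n = 4, Σx = 14, Σy = 45, Σxy = 209, Σx² = 70, Σy² = 637
Sxx = Σx² − (Σx)²/n = 70 − 49 = 21
Sxy = Σxy − (Σx)(Σy)/n = 209 − 157.5 = 51.5
Syy = Σy² − (Σy)²/n = 637 − 506.25 = 130.75
R² = Sxy²/(Sxx·Syy) = (51.5)²/(21·130.75) = 0.965947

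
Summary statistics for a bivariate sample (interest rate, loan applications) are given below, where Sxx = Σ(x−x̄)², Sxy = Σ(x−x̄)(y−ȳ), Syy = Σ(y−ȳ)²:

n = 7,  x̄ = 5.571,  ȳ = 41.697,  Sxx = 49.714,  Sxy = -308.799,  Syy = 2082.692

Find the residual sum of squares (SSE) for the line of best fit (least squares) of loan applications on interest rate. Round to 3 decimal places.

b = Sxy/Sxx = -308.799/49.714 = -6.211510
SSE = Syy − b·Sxy = 2082.692 − (-6.211510)·(-308.799) = 164.583974

164.584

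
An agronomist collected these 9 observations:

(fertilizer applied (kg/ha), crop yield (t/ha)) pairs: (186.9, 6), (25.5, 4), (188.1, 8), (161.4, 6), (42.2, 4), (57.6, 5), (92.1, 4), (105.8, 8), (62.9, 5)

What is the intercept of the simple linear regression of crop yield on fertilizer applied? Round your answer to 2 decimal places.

3.72

n = 9, Σx = 922.5, Σy = 50, Σxy = 5682.7, Σx² = 125744.49
Sxx = Σx² − (Σx)²/n = 125744.49 − 94556.25 = 31188.24
Sxy = Σxy − (Σx)(Σy)/n = 5682.7 − 5125 = 557.7
b = Sxy/Sxx = 557.7/31188.24 = 0.017882
a = ȳ − b·x̄ = 5.555556 − 0.017882·102.5 = 3.722677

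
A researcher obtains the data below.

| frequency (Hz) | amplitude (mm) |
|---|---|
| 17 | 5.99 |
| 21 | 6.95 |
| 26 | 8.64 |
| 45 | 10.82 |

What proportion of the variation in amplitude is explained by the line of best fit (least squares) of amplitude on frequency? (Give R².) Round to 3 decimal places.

n = 4, Σx = 109, Σy = 32.4, Σxy = 959.32, Σx² = 3431, Σy² = 275.9046
Sxx = Σx² − (Σx)²/n = 3431 − 2970.25 = 460.75
Sxy = Σxy − (Σx)(Σy)/n = 959.32 − 882.9 = 76.42
Syy = Σy² − (Σy)²/n = 275.9046 − 262.44 = 13.4646
R² = Sxy²/(Sxx·Syy) = (76.42)²/(460.75·13.4646) = 0.941359

0.941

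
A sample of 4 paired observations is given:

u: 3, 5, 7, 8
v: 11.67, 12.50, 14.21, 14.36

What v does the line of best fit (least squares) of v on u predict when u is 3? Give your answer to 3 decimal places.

11.581

n = 4, Σx = 23, Σy = 52.74, Σxy = 311.86, Σx² = 147
Sxx = Σx² − (Σx)²/n = 147 − 132.25 = 14.75
Sxy = Σxy − (Σx)(Σy)/n = 311.86 − 303.255 = 8.605
b = Sxy/Sxx = 8.605/14.75 = 0.583390
a = ȳ − b·x̄ = 13.185 − 0.583390·5.75 = 9.830508
ŷ(3) = a + b·3 = 9.830508 + 0.583390·3 = 11.580678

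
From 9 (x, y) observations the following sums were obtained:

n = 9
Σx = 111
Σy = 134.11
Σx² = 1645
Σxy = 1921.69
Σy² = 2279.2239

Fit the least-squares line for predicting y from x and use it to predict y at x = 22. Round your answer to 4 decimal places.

Sxx = Σx² − (Σx)²/n = 1645 − 1369 = 276
Sxy = Σxy − (Σx)(Σy)/n = 1921.69 − 1654.023333 = 267.666667
b = Sxy/Sxx = 267.666667/276 = 0.969807
a = ȳ − b·x̄ = 14.901111 − 0.969807·12.333333 = 2.940161
ŷ(22) = a + b·22 = 2.940161 + 0.969807·22 = 24.275910

24.2759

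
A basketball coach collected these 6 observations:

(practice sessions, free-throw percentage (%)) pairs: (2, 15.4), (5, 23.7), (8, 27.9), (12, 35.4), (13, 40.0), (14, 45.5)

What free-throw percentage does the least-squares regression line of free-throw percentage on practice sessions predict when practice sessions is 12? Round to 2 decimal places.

38.12

n = 6, Σx = 54, Σy = 187.9, Σxy = 1954.3, Σx² = 602
Sxx = Σx² − (Σx)²/n = 602 − 486 = 116
Sxy = Σxy − (Σx)(Σy)/n = 1954.3 − 1691.1 = 263.2
b = Sxy/Sxx = 263.2/116 = 2.268966
a = ȳ − b·x̄ = 31.316667 − 2.268966·9 = 10.895977
ŷ(12) = a + b·12 = 10.895977 + 2.268966·12 = 38.123563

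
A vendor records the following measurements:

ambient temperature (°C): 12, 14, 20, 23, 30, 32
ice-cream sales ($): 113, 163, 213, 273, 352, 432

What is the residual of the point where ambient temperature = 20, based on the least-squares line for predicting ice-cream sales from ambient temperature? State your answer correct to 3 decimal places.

n = 6, Σx = 131, Σy = 1546, Σxy = 38561, Σx² = 3193
Sxx = Σx² − (Σx)²/n = 3193 − 2860.166667 = 332.833333
Sxy = Σxy − (Σx)(Σy)/n = 38561 − 33754.333333 = 4806.666667
b = Sxy/Sxx = 4806.666667/332.833333 = 14.441662
a = ȳ − b·x̄ = 257.666667 − 14.441662·21.833333 = -57.642964
ŷ(20) = -57.642964 + 14.441662·20 = 231.190285
residual = y − ŷ = 213 − 231.190285 = -18.190285

-18.190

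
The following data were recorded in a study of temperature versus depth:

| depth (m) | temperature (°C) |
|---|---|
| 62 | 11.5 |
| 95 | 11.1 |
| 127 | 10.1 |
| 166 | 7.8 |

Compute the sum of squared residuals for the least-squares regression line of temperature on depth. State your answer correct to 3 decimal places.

n = 4, Σx = 450, Σy = 40.5, Σxy = 4345, Σx² = 56554, Σy² = 418.31
Sxx = Σx² − (Σx)²/n = 56554 − 50625 = 5929
Sxy = Σxy − (Σx)(Σy)/n = 4345 − 4556.25 = -211.25
Syy = Σy² − (Σy)²/n = 418.31 − 410.0625 = 8.2475
b = Sxy/Sxx = -211.25/5929 = -0.035630
SSE = Syy − b·Sxy = 8.2475 − (-0.035630)·(-211.25) = 0.720672

0.721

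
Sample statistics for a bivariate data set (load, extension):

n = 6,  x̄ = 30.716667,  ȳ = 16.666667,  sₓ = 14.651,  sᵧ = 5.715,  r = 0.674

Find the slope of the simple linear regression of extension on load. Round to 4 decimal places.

b = r · sᵧ/sₓ = 0.674 · 5.715/14.651 = 0.262911

0.2629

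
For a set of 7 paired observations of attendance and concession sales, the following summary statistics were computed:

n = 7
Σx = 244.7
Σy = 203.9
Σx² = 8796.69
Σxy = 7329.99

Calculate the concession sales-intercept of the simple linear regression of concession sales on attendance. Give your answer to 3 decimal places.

Sxx = Σx² − (Σx)²/n = 8796.69 − 8554.012857 = 242.677143
Sxy = Σxy − (Σx)(Σy)/n = 7329.99 − 7127.761429 = 202.228571
b = Sxy/Sxx = 202.228571/242.677143 = 0.833324
a = ȳ − b·x̄ = 29.128571 − 0.833324·34.957143 = -0.002038

-0.002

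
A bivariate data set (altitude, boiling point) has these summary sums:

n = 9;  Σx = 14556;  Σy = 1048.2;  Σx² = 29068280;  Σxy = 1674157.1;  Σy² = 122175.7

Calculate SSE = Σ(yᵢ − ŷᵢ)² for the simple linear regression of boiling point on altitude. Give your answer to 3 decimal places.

Sxx = Σx² − (Σx)²/n = 29068280 − 23541904 = 5526376
Sxy = Σxy − (Σx)(Σy)/n = 1674157.1 − 1695288.8 = -21131.7
Syy = Σy² − (Σy)²/n = 122175.7 − 122080.36 = 95.34
b = Sxy/Sxx = -21131.7/5526376 = -0.003824
SSE = Syy − b·Sxy = 95.34 − (-0.003824)·(-21131.7) = 14.536822

14.537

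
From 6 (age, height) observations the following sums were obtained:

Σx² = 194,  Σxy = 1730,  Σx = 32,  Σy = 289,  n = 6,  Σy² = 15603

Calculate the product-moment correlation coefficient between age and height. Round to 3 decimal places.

Sxx = Σx² − (Σx)²/n = 194 − 170.666667 = 23.333333
Sxy = Σxy − (Σx)(Σy)/n = 1730 − 1541.333333 = 188.666667
Syy = Σy² − (Σy)²/n = 15603 − 13920.166667 = 1682.833333
r = Sxy/√(Sxx·Syy) = 188.666667/√(39266.111111) = 188.666667/198.156784 = 0.952108

0.952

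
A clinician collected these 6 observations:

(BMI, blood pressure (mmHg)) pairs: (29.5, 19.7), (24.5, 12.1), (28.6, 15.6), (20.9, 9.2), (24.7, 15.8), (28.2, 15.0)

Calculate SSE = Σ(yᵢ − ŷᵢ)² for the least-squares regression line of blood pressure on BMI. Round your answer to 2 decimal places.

15.50

n = 6, Σx = 156.4, Σy = 87.4, Σxy = 2329.3, Σx² = 4130.6, Σy² = 1337.14
Sxx = Σx² − (Σx)²/n = 4130.6 − 4076.826667 = 53.773333
Sxy = Σxy − (Σx)(Σy)/n = 2329.3 − 2278.226667 = 51.073333
Syy = Σy² − (Σy)²/n = 1337.14 − 1273.126667 = 64.013333
b = Sxy/Sxx = 51.073333/53.773333 = 0.949789
SSE = Syy − b·Sxy = 64.013333 − 0.949789·51.073333 = 15.504431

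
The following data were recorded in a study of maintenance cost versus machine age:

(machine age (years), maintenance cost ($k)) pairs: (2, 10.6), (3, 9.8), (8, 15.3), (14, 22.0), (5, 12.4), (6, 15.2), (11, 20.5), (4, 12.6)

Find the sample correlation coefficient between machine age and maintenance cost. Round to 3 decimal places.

n = 8, Σx = 53, Σy = 118.4, Σxy = 910.1, Σx² = 471, Σy² = 1890.3
Sxx = Σx² − (Σx)²/n = 471 − 351.125 = 119.875
Sxy = Σxy − (Σx)(Σy)/n = 910.1 − 784.4 = 125.7
Syy = Σy² − (Σy)²/n = 1890.3 − 1752.32 = 137.98
r = Sxy/√(Sxx·Syy) = 125.7/√(16540.3525) = 125.7/128.609302 = 0.977379

0.977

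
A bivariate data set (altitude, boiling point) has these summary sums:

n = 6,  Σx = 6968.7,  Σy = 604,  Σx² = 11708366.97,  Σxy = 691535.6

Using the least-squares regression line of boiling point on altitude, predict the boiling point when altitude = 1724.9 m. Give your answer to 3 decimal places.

99.111

Sxx = Σx² − (Σx)²/n = 11708366.97 − 8093796.615 = 3614570.355
Sxy = Σxy − (Σx)(Σy)/n = 691535.6 − 701515.8 = -9980.2
b = Sxy/Sxx = -9980.2/3614570.355 = -0.002761
a = ȳ − b·x̄ = 100.666667 − (-0.002761)·1161.45 = 103.873549
ŷ(1724.9) = a + b·1724.9 = 103.873549 + (-0.002761)·1724.9 = 99.110923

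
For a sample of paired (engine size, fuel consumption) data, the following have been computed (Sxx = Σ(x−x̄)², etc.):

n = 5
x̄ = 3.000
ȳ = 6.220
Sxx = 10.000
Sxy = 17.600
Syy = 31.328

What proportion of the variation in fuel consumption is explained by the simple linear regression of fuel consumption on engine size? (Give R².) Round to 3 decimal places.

0.989

R² = Sxy²/(Sxx·Syy) = (17.6)²/(10·31.328) = 0.988764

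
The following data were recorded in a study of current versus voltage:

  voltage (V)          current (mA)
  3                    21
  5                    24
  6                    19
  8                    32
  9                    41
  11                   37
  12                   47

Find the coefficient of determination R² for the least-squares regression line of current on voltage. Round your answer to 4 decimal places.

0.8162

n = 7, Σx = 54, Σy = 221, Σxy = 1893, Σx² = 480, Σy² = 7661
Sxx = Σx² − (Σx)²/n = 480 − 416.571429 = 63.428571
Sxy = Σxy − (Σx)(Σy)/n = 1893 − 1704.857143 = 188.142857
Syy = Σy² − (Σy)²/n = 7661 − 6977.285714 = 683.714286
R² = Sxy²/(Sxx·Syy) = (188.142857)²/(63.428571·683.714286) = 0.816236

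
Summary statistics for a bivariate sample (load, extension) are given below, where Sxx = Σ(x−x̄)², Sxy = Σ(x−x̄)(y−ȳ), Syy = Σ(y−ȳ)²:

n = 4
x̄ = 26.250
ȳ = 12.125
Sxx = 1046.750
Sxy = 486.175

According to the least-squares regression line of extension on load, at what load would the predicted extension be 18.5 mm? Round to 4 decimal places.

39.9756

b = Sxy/Sxx = 486.175/1046.75 = 0.464461
a = ȳ − b·x̄ = 12.125 − 0.464461·26.25 = -0.067112
Set a + b·x = 18.5: x = (18.5 − (-0.067112)) / 0.464461 = 39.975575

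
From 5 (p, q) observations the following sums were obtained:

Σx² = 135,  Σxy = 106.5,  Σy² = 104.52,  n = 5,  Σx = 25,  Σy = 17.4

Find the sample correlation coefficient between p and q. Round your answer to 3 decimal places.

0.930

Sxx = Σx² − (Σx)²/n = 135 − 125 = 10
Sxy = Σxy − (Σx)(Σy)/n = 106.5 − 87 = 19.5
Syy = Σy² − (Σy)²/n = 104.52 − 60.552 = 43.968
r = Sxy/√(Sxx·Syy) = 19.5/√(439.68) = 19.5/20.968548 = 0.929964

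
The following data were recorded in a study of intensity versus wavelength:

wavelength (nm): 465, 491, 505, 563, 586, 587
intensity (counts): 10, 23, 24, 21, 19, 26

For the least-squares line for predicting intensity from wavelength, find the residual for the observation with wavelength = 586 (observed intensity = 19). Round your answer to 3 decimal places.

n = 6, Σx = 3197, Σy = 123, Σxy = 66282, Σx² = 1717265
Sxx = Σx² − (Σx)²/n = 1717265 − 1703468.166667 = 13796.833333
Sxy = Σxy − (Σx)(Σy)/n = 66282 − 65538.5 = 743.5
b = Sxy/Sxx = 743.5/13796.833333 = 0.053889
a = ȳ − b·x̄ = 20.5 − 0.053889·532.833333 = -8.213950
ŷ(586) = -8.213950 + 0.053889·586 = 23.365108
residual = y − ŷ = 19 − 23.365108 = -4.365108

-4.365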